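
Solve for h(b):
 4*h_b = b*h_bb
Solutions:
 h(b) = C1 + C2*b^5


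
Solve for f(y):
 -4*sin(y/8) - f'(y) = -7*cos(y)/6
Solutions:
 f(y) = C1 + 7*sin(y)/6 + 32*cos(y/8)


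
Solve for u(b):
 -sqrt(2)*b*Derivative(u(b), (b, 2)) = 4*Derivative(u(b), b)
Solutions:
 u(b) = C1 + C2*b^(1 - 2*sqrt(2))


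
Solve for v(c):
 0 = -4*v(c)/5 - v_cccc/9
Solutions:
 v(c) = (C1*sin(sqrt(3)*5^(3/4)*c/5) + C2*cos(sqrt(3)*5^(3/4)*c/5))*exp(-sqrt(3)*5^(3/4)*c/5) + (C3*sin(sqrt(3)*5^(3/4)*c/5) + C4*cos(sqrt(3)*5^(3/4)*c/5))*exp(sqrt(3)*5^(3/4)*c/5)


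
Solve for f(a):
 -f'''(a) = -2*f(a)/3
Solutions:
 f(a) = C3*exp(2^(1/3)*3^(2/3)*a/3) + (C1*sin(2^(1/3)*3^(1/6)*a/2) + C2*cos(2^(1/3)*3^(1/6)*a/2))*exp(-2^(1/3)*3^(2/3)*a/6)


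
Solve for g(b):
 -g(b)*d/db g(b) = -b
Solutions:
 g(b) = -sqrt(C1 + b^2)
 g(b) = sqrt(C1 + b^2)


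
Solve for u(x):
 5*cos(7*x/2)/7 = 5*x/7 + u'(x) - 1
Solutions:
 u(x) = C1 - 5*x^2/14 + x + 10*sin(7*x/2)/49


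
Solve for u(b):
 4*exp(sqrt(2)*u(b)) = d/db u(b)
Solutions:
 u(b) = sqrt(2)*(2*log(-1/(C1 + 4*b)) - log(2))/4


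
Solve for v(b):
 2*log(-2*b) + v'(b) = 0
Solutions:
 v(b) = C1 - 2*b*log(-b) + 2*b*(1 - log(2))


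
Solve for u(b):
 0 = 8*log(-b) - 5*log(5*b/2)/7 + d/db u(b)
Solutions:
 u(b) = C1 - 51*b*log(b)/7 + b*(-5*log(2)/7 + 5*log(5)/7 + 51/7 - 8*I*pi)


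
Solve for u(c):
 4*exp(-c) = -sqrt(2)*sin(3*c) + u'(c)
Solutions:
 u(c) = C1 - sqrt(2)*cos(3*c)/3 - 4*exp(-c)


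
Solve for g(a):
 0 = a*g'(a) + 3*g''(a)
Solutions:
 g(a) = C1 + C2*erf(sqrt(6)*a/6)


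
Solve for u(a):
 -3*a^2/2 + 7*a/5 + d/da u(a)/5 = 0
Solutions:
 u(a) = C1 + 5*a^3/2 - 7*a^2/2


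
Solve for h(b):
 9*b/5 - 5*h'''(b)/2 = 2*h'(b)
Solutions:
 h(b) = C1 + C2*sin(2*sqrt(5)*b/5) + C3*cos(2*sqrt(5)*b/5) + 9*b^2/20


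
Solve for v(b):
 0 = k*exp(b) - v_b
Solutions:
 v(b) = C1 + k*exp(b)


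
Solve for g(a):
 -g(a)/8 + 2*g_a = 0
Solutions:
 g(a) = C1*exp(a/16)


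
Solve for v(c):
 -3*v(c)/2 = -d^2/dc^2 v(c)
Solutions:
 v(c) = C1*exp(-sqrt(6)*c/2) + C2*exp(sqrt(6)*c/2)


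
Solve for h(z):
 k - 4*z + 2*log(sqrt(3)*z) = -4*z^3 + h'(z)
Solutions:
 h(z) = C1 + k*z + z^4 - 2*z^2 + 2*z*log(z) - 2*z + z*log(3)


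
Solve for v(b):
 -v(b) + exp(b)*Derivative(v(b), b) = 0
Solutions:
 v(b) = C1*exp(-exp(-b))


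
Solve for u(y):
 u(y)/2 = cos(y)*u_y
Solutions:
 u(y) = C1*(sin(y) + 1)^(1/4)/(sin(y) - 1)^(1/4)


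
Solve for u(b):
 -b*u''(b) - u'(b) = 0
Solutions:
 u(b) = C1 + C2*log(b)


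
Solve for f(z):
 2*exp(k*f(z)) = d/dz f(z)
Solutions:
 f(z) = Piecewise((log(-1/(C1*k + 2*k*z))/k, Ne(k, 0)), (nan, True))
 f(z) = Piecewise((C1 + 2*z, Eq(k, 0)), (nan, True))


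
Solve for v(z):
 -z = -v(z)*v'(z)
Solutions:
 v(z) = -sqrt(C1 + z^2)
 v(z) = sqrt(C1 + z^2)


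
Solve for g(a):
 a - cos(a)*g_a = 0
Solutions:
 g(a) = C1 + Integral(a/cos(a), a)


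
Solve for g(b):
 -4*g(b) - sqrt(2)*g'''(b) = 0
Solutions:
 g(b) = C3*exp(-sqrt(2)*b) + (C1*sin(sqrt(6)*b/2) + C2*cos(sqrt(6)*b/2))*exp(sqrt(2)*b/2)


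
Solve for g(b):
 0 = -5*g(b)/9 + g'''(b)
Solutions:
 g(b) = C3*exp(15^(1/3)*b/3) + (C1*sin(3^(5/6)*5^(1/3)*b/6) + C2*cos(3^(5/6)*5^(1/3)*b/6))*exp(-15^(1/3)*b/6)


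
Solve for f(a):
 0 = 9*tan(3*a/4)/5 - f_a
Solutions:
 f(a) = C1 - 12*log(cos(3*a/4))/5


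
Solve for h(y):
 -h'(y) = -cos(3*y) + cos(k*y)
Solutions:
 h(y) = C1 + sin(3*y)/3 - sin(k*y)/k


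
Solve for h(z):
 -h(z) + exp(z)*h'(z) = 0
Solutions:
 h(z) = C1*exp(-exp(-z))


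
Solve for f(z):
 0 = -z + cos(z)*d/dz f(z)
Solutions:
 f(z) = C1 + Integral(z/cos(z), z)


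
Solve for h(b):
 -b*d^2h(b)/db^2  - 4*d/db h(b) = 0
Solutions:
 h(b) = C1 + C2/b^3


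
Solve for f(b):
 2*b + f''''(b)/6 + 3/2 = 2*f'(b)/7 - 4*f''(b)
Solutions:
 f(b) = C1 + C2*exp(14^(1/3)*b*(-7^(1/3)*(3 + sqrt(6281))^(1/3)/14 + 2*2^(1/3)/(3 + sqrt(6281))^(1/3)))*sin(14^(1/3)*sqrt(3)*b*(2*2^(1/3)/(3 + sqrt(6281))^(1/3) + 7^(1/3)*(3 + sqrt(6281))^(1/3)/14)) + C3*exp(14^(1/3)*b*(-7^(1/3)*(3 + sqrt(6281))^(1/3)/14 + 2*2^(1/3)/(3 + sqrt(6281))^(1/3)))*cos(14^(1/3)*sqrt(3)*b*(2*2^(1/3)/(3 + sqrt(6281))^(1/3) + 7^(1/3)*(3 + sqrt(6281))^(1/3)/14)) + C4*exp(14^(1/3)*b*(-4*2^(1/3)/(3 + sqrt(6281))^(1/3) + 7^(1/3)*(3 + sqrt(6281))^(1/3)/7)) + 7*b^2/2 + 413*b/4


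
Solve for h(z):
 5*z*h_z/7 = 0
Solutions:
 h(z) = C1


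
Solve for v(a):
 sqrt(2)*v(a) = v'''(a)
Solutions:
 v(a) = C3*exp(2^(1/6)*a) + (C1*sin(2^(1/6)*sqrt(3)*a/2) + C2*cos(2^(1/6)*sqrt(3)*a/2))*exp(-2^(1/6)*a/2)


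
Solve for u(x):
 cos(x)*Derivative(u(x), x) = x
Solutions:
 u(x) = C1 + Integral(x/cos(x), x)


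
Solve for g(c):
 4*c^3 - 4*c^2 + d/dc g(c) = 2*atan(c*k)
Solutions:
 g(c) = C1 - c^4 + 4*c^3/3 + 2*Piecewise((c*atan(c*k) - log(c^2*k^2 + 1)/(2*k), Ne(k, 0)), (0, True))


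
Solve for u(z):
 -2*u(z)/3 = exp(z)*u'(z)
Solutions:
 u(z) = C1*exp(2*exp(-z)/3)


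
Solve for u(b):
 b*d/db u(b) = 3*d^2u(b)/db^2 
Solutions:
 u(b) = C1 + C2*erfi(sqrt(6)*b/6)


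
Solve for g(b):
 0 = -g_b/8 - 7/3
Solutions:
 g(b) = C1 - 56*b/3


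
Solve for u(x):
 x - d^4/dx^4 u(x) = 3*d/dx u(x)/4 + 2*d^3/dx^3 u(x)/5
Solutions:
 u(x) = C1 + C2*exp(x*(-8 + 16/(45*sqrt(51265) + 10189)^(1/3) + (45*sqrt(51265) + 10189)^(1/3))/60)*sin(sqrt(3)*x*(-(45*sqrt(51265) + 10189)^(1/3) + 16/(45*sqrt(51265) + 10189)^(1/3))/60) + C3*exp(x*(-8 + 16/(45*sqrt(51265) + 10189)^(1/3) + (45*sqrt(51265) + 10189)^(1/3))/60)*cos(sqrt(3)*x*(-(45*sqrt(51265) + 10189)^(1/3) + 16/(45*sqrt(51265) + 10189)^(1/3))/60) + C4*exp(-x*(16/(45*sqrt(51265) + 10189)^(1/3) + 4 + (45*sqrt(51265) + 10189)^(1/3))/30) + 2*x^2/3


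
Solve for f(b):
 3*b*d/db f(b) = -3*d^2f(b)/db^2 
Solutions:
 f(b) = C1 + C2*erf(sqrt(2)*b/2)


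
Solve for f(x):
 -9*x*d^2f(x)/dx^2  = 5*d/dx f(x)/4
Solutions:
 f(x) = C1 + C2*x^(31/36)


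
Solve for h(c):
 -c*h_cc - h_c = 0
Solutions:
 h(c) = C1 + C2*log(c)


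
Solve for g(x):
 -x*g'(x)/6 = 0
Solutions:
 g(x) = C1


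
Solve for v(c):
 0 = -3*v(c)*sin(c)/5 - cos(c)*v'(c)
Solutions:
 v(c) = C1*cos(c)^(3/5)


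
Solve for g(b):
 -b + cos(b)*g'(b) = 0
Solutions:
 g(b) = C1 + Integral(b/cos(b), b)


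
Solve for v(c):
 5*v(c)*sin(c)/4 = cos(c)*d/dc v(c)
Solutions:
 v(c) = C1/cos(c)^(5/4)


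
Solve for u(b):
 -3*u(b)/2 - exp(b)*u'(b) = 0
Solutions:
 u(b) = C1*exp(3*exp(-b)/2)


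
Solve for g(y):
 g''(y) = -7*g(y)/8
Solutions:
 g(y) = C1*sin(sqrt(14)*y/4) + C2*cos(sqrt(14)*y/4)


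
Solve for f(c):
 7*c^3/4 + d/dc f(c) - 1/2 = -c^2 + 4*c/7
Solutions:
 f(c) = C1 - 7*c^4/16 - c^3/3 + 2*c^2/7 + c/2


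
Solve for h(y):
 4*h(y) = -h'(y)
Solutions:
 h(y) = C1*exp(-4*y)


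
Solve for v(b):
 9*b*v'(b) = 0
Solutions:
 v(b) = C1


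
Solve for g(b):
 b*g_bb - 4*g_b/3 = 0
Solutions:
 g(b) = C1 + C2*b^(7/3)


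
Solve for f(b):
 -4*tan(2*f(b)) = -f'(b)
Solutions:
 f(b) = -asin(C1*exp(8*b))/2 + pi/2
 f(b) = asin(C1*exp(8*b))/2


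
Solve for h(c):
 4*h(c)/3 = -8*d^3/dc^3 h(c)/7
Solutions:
 h(c) = C3*exp(-6^(2/3)*7^(1/3)*c/6) + (C1*sin(2^(2/3)*3^(1/6)*7^(1/3)*c/4) + C2*cos(2^(2/3)*3^(1/6)*7^(1/3)*c/4))*exp(6^(2/3)*7^(1/3)*c/12)


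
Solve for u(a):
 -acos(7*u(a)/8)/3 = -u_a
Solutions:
 Integral(1/acos(7*_y/8), (_y, u(a))) = C1 + a/3


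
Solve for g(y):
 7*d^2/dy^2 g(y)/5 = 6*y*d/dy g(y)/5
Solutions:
 g(y) = C1 + C2*erfi(sqrt(21)*y/7)


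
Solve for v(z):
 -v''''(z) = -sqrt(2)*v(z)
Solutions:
 v(z) = C1*exp(-2^(1/8)*z) + C2*exp(2^(1/8)*z) + C3*sin(2^(1/8)*z) + C4*cos(2^(1/8)*z)


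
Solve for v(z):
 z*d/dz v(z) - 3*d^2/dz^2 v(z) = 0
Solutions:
 v(z) = C1 + C2*erfi(sqrt(6)*z/6)


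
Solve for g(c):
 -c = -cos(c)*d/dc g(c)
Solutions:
 g(c) = C1 + Integral(c/cos(c), c)


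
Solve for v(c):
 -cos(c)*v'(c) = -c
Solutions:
 v(c) = C1 + Integral(c/cos(c), c)


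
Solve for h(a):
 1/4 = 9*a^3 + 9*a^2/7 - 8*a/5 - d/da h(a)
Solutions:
 h(a) = C1 + 9*a^4/4 + 3*a^3/7 - 4*a^2/5 - a/4


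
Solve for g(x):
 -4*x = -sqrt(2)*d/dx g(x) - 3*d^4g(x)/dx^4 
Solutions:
 g(x) = C1 + C4*exp(-2^(1/6)*3^(2/3)*x/3) + sqrt(2)*x^2 + (C2*sin(6^(1/6)*x/2) + C3*cos(6^(1/6)*x/2))*exp(2^(1/6)*3^(2/3)*x/6)


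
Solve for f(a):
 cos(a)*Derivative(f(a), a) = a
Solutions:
 f(a) = C1 + Integral(a/cos(a), a)


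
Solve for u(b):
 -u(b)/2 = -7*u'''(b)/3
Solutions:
 u(b) = C3*exp(14^(2/3)*3^(1/3)*b/14) + (C1*sin(14^(2/3)*3^(5/6)*b/28) + C2*cos(14^(2/3)*3^(5/6)*b/28))*exp(-14^(2/3)*3^(1/3)*b/28)


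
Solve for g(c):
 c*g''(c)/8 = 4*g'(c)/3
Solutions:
 g(c) = C1 + C2*c^(35/3)


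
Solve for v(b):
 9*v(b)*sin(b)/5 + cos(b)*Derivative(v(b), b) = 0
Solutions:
 v(b) = C1*cos(b)^(9/5)


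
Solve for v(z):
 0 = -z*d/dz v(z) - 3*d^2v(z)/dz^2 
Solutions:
 v(z) = C1 + C2*erf(sqrt(6)*z/6)


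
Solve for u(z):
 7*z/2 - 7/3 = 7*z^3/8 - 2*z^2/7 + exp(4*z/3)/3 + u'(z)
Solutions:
 u(z) = C1 - 7*z^4/32 + 2*z^3/21 + 7*z^2/4 - 7*z/3 - exp(4*z/3)/4


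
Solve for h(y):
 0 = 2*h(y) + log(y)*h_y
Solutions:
 h(y) = C1*exp(-2*li(y))


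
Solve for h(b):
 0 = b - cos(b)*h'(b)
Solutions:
 h(b) = C1 + Integral(b/cos(b), b)


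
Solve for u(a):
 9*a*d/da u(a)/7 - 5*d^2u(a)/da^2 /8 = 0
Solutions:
 u(a) = C1 + C2*erfi(6*sqrt(35)*a/35)


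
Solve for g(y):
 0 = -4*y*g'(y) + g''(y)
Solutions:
 g(y) = C1 + C2*erfi(sqrt(2)*y)


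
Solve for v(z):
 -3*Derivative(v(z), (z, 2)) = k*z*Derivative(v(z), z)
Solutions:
 v(z) = Piecewise((-sqrt(6)*sqrt(pi)*C1*erf(sqrt(6)*sqrt(k)*z/6)/(2*sqrt(k)) - C2, (k > 0) | (k < 0)), (-C1*z - C2, True))


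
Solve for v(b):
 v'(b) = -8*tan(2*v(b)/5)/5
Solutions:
 v(b) = -5*asin(C1*exp(-16*b/25))/2 + 5*pi/2
 v(b) = 5*asin(C1*exp(-16*b/25))/2


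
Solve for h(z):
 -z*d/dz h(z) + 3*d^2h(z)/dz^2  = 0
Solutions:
 h(z) = C1 + C2*erfi(sqrt(6)*z/6)


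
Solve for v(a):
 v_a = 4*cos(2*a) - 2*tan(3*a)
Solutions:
 v(a) = C1 + 2*log(cos(3*a))/3 + 2*sin(2*a)


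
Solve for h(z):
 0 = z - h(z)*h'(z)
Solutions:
 h(z) = -sqrt(C1 + z^2)
 h(z) = sqrt(C1 + z^2)


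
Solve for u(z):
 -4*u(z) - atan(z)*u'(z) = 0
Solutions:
 u(z) = C1*exp(-4*Integral(1/atan(z), z))


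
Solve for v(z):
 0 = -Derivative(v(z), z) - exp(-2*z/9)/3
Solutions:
 v(z) = C1 + 3*exp(-2*z/9)/2


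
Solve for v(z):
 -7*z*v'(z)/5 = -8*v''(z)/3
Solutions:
 v(z) = C1 + C2*erfi(sqrt(105)*z/20)


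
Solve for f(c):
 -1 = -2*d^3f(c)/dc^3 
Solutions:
 f(c) = C1 + C2*c + C3*c^2 + c^3/12


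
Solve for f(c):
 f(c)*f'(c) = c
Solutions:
 f(c) = -sqrt(C1 + c^2)
 f(c) = sqrt(C1 + c^2)


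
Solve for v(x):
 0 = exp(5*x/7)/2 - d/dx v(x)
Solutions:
 v(x) = C1 + 7*exp(5*x/7)/10


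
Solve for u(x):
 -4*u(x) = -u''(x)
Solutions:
 u(x) = C1*exp(-2*x) + C2*exp(2*x)


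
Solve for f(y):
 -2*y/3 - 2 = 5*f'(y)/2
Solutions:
 f(y) = C1 - 2*y^2/15 - 4*y/5


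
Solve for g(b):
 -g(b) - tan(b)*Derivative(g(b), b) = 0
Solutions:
 g(b) = C1/sin(b)


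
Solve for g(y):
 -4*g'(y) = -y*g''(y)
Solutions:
 g(y) = C1 + C2*y^5


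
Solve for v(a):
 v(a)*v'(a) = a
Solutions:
 v(a) = -sqrt(C1 + a^2)
 v(a) = sqrt(C1 + a^2)


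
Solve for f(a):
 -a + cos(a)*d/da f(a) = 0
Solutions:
 f(a) = C1 + Integral(a/cos(a), a)


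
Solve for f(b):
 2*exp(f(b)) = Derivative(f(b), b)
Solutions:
 f(b) = log(-1/(C1 + 2*b))


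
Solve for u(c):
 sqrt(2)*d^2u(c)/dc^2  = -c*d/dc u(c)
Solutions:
 u(c) = C1 + C2*erf(2^(1/4)*c/2)


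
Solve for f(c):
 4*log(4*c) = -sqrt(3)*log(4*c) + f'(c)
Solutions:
 f(c) = C1 + sqrt(3)*c*log(c) + 4*c*log(c) - 4*c - sqrt(3)*c + c*log(2^(2*sqrt(3) + 8))


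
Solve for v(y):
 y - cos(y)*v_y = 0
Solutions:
 v(y) = C1 + Integral(y/cos(y), y)


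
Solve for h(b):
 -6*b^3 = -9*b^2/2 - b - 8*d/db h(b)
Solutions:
 h(b) = C1 + 3*b^4/16 - 3*b^3/16 - b^2/16


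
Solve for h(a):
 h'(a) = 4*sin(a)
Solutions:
 h(a) = C1 - 4*cos(a)


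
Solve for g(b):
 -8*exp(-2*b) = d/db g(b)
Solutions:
 g(b) = C1 + 4*exp(-2*b)


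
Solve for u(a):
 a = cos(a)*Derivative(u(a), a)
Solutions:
 u(a) = C1 + Integral(a/cos(a), a)


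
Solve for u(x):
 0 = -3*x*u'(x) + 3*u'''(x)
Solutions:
 u(x) = C1 + Integral(C2*airyai(x) + C3*airybi(x), x)


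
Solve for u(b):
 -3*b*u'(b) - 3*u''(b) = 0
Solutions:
 u(b) = C1 + C2*erf(sqrt(2)*b/2)


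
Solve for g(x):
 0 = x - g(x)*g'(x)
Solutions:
 g(x) = -sqrt(C1 + x^2)
 g(x) = sqrt(C1 + x^2)


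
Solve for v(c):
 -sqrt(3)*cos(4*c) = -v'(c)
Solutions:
 v(c) = C1 + sqrt(3)*sin(4*c)/4


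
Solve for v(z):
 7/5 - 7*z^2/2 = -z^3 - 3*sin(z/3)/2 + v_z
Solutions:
 v(z) = C1 + z^4/4 - 7*z^3/6 + 7*z/5 - 9*cos(z/3)/2


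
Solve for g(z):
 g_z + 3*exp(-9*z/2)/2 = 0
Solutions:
 g(z) = C1 + exp(-9*z/2)/3


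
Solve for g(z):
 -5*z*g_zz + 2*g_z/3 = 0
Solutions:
 g(z) = C1 + C2*z^(17/15)


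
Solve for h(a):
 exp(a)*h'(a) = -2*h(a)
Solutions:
 h(a) = C1*exp(2*exp(-a))


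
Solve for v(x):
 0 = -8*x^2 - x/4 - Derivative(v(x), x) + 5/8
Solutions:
 v(x) = C1 - 8*x^3/3 - x^2/8 + 5*x/8


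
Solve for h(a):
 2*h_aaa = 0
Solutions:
 h(a) = C1 + C2*a + C3*a^2


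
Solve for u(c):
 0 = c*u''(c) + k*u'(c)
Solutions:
 u(c) = C1 + c^(1 - re(k))*(C2*sin(log(c)*Abs(im(k))) + C3*cos(log(c)*im(k)))


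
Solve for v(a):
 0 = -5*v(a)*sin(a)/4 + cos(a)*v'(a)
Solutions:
 v(a) = C1/cos(a)^(5/4)


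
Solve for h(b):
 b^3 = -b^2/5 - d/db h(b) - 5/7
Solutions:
 h(b) = C1 - b^4/4 - b^3/15 - 5*b/7


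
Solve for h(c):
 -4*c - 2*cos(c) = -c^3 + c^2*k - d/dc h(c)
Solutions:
 h(c) = C1 - c^4/4 + c^3*k/3 + 2*c^2 + 2*sin(c)


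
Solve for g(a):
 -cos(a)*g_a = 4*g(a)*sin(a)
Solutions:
 g(a) = C1*cos(a)^4


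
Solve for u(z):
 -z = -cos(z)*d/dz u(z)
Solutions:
 u(z) = C1 + Integral(z/cos(z), z)


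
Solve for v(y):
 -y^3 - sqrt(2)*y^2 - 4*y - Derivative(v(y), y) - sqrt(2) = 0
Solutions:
 v(y) = C1 - y^4/4 - sqrt(2)*y^3/3 - 2*y^2 - sqrt(2)*y


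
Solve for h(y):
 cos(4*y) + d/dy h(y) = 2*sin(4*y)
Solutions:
 h(y) = C1 - sin(4*y)/4 - cos(4*y)/2


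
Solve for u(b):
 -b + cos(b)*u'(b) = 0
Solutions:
 u(b) = C1 + Integral(b/cos(b), b)


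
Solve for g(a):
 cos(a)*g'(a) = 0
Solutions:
 g(a) = C1


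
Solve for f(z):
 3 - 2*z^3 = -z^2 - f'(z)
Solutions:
 f(z) = C1 + z^4/2 - z^3/3 - 3*z


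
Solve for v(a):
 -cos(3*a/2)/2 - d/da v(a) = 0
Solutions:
 v(a) = C1 - sin(3*a/2)/3


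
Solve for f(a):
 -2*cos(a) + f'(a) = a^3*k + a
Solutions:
 f(a) = C1 + a^4*k/4 + a^2/2 + 2*sin(a)


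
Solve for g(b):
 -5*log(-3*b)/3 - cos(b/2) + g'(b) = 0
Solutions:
 g(b) = C1 + 5*b*log(-b)/3 - 5*b/3 + 5*b*log(3)/3 + 2*sin(b/2)


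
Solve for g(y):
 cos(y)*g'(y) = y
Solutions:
 g(y) = C1 + Integral(y/cos(y), y)


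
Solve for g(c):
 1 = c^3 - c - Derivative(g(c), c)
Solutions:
 g(c) = C1 + c^4/4 - c^2/2 - c


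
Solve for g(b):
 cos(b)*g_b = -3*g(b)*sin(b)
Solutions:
 g(b) = C1*cos(b)^3


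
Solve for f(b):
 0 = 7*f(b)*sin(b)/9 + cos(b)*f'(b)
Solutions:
 f(b) = C1*cos(b)^(7/9)


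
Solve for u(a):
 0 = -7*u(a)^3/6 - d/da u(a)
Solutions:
 u(a) = -sqrt(3)*sqrt(-1/(C1 - 7*a))
 u(a) = sqrt(3)*sqrt(-1/(C1 - 7*a))


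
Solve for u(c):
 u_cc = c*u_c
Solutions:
 u(c) = C1 + C2*erfi(sqrt(2)*c/2)


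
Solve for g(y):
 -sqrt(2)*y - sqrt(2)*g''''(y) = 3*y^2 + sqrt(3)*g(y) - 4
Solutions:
 g(y) = -sqrt(3)*y^2 - sqrt(6)*y/3 + (C1*sin(2^(3/8)*3^(1/8)*y/2) + C2*cos(2^(3/8)*3^(1/8)*y/2))*exp(-2^(3/8)*3^(1/8)*y/2) + (C3*sin(2^(3/8)*3^(1/8)*y/2) + C4*cos(2^(3/8)*3^(1/8)*y/2))*exp(2^(3/8)*3^(1/8)*y/2) + 4*sqrt(3)/3


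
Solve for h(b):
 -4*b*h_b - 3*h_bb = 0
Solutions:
 h(b) = C1 + C2*erf(sqrt(6)*b/3)


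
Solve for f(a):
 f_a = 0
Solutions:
 f(a) = C1


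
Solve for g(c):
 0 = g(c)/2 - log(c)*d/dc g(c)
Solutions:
 g(c) = C1*exp(li(c)/2)


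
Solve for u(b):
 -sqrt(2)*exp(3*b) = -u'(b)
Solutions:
 u(b) = C1 + sqrt(2)*exp(3*b)/3


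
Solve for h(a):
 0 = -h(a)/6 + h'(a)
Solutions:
 h(a) = C1*exp(a/6)


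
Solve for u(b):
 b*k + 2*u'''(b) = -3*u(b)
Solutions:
 u(b) = C3*exp(-2^(2/3)*3^(1/3)*b/2) - b*k/3 + (C1*sin(2^(2/3)*3^(5/6)*b/4) + C2*cos(2^(2/3)*3^(5/6)*b/4))*exp(2^(2/3)*3^(1/3)*b/4)


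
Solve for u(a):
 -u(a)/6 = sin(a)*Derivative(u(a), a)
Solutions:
 u(a) = C1*(cos(a) + 1)^(1/12)/(cos(a) - 1)^(1/12)


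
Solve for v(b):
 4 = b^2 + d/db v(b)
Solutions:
 v(b) = C1 - b^3/3 + 4*b


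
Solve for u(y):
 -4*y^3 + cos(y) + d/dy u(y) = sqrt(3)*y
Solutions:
 u(y) = C1 + y^4 + sqrt(3)*y^2/2 - sin(y)


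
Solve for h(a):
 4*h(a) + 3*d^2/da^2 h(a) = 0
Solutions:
 h(a) = C1*sin(2*sqrt(3)*a/3) + C2*cos(2*sqrt(3)*a/3)


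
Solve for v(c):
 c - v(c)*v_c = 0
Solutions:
 v(c) = -sqrt(C1 + c^2)
 v(c) = sqrt(C1 + c^2)


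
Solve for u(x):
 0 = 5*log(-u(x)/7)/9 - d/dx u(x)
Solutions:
 -9*Integral(1/(log(-_y) - log(7)), (_y, u(x)))/5 = C1 - x


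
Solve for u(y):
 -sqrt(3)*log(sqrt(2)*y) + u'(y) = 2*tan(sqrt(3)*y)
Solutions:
 u(y) = C1 + sqrt(3)*y*(log(y) - 1) + sqrt(3)*y*log(2)/2 - 2*sqrt(3)*log(cos(sqrt(3)*y))/3


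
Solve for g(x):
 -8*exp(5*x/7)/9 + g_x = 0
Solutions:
 g(x) = C1 + 56*exp(5*x/7)/45


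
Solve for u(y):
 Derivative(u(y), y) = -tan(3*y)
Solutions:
 u(y) = C1 + log(cos(3*y))/3


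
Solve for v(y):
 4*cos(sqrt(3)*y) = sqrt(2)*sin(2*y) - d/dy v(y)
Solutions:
 v(y) = C1 - 4*sqrt(3)*sin(sqrt(3)*y)/3 - sqrt(2)*cos(2*y)/2


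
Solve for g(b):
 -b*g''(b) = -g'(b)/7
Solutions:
 g(b) = C1 + C2*b^(8/7)


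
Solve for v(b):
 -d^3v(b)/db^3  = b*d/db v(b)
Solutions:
 v(b) = C1 + Integral(C2*airyai(-b) + C3*airybi(-b), b)


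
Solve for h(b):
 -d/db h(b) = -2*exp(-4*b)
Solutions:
 h(b) = C1 - exp(-4*b)/2


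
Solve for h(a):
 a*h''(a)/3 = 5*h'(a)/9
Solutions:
 h(a) = C1 + C2*a^(8/3)


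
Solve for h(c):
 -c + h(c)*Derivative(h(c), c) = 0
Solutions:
 h(c) = -sqrt(C1 + c^2)
 h(c) = sqrt(C1 + c^2)


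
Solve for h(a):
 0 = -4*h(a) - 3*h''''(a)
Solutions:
 h(a) = (C1*sin(3^(3/4)*a/3) + C2*cos(3^(3/4)*a/3))*exp(-3^(3/4)*a/3) + (C3*sin(3^(3/4)*a/3) + C4*cos(3^(3/4)*a/3))*exp(3^(3/4)*a/3)


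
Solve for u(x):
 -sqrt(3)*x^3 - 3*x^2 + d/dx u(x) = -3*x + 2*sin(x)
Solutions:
 u(x) = C1 + sqrt(3)*x^4/4 + x^3 - 3*x^2/2 - 2*cos(x)


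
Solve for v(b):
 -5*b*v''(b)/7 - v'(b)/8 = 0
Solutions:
 v(b) = C1 + C2*b^(33/40)


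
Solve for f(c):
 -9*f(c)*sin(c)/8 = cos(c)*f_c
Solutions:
 f(c) = C1*cos(c)^(9/8)


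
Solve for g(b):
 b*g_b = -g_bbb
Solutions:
 g(b) = C1 + Integral(C2*airyai(-b) + C3*airybi(-b), b)


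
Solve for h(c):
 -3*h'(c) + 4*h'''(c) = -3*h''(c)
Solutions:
 h(c) = C1 + C2*exp(c*(-3 + sqrt(57))/8) + C3*exp(-c*(3 + sqrt(57))/8)


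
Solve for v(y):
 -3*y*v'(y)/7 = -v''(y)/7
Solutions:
 v(y) = C1 + C2*erfi(sqrt(6)*y/2)


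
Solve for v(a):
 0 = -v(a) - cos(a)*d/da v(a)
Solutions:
 v(a) = C1*sqrt(sin(a) - 1)/sqrt(sin(a) + 1)


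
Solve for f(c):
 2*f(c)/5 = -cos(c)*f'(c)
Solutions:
 f(c) = C1*(sin(c) - 1)^(1/5)/(sin(c) + 1)^(1/5)


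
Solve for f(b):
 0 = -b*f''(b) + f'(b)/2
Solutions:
 f(b) = C1 + C2*b^(3/2)


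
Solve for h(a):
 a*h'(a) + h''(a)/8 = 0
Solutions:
 h(a) = C1 + C2*erf(2*a)


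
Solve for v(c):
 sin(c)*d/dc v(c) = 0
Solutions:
 v(c) = C1


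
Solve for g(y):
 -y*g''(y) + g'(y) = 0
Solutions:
 g(y) = C1 + C2*y^2


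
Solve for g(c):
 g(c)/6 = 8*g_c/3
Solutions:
 g(c) = C1*exp(c/16)


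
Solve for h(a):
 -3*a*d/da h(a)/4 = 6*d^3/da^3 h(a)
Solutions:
 h(a) = C1 + Integral(C2*airyai(-a/2) + C3*airybi(-a/2), a)


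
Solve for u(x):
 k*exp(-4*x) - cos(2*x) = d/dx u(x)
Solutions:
 u(x) = C1 - k*exp(-4*x)/4 - sin(2*x)/2


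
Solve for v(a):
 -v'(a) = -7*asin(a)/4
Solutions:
 v(a) = C1 + 7*a*asin(a)/4 + 7*sqrt(1 - a^2)/4


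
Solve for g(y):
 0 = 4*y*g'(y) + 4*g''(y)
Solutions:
 g(y) = C1 + C2*erf(sqrt(2)*y/2)


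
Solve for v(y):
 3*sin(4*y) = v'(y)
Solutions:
 v(y) = C1 - 3*cos(4*y)/4


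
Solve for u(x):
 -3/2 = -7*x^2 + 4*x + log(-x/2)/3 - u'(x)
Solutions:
 u(x) = C1 - 7*x^3/3 + 2*x^2 + x*log(-x)/3 + x*(7 - 2*log(2))/6


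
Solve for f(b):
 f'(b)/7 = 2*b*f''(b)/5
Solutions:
 f(b) = C1 + C2*b^(19/14)


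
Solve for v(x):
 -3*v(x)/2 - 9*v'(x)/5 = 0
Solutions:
 v(x) = C1*exp(-5*x/6)


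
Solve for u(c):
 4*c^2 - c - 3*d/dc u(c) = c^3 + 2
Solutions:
 u(c) = C1 - c^4/12 + 4*c^3/9 - c^2/6 - 2*c/3


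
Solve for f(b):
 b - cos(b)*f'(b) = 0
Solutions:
 f(b) = C1 + Integral(b/cos(b), b)


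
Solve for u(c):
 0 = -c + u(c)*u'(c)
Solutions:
 u(c) = -sqrt(C1 + c^2)
 u(c) = sqrt(C1 + c^2)


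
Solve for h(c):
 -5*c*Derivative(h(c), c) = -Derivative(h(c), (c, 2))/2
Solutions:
 h(c) = C1 + C2*erfi(sqrt(5)*c)


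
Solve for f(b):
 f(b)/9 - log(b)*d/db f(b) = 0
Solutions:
 f(b) = C1*exp(li(b)/9)


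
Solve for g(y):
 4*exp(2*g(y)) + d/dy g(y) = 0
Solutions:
 g(y) = log(-sqrt(-1/(C1 - 4*y))) - log(2)/2
 g(y) = log(-1/(C1 - 4*y))/2 - log(2)/2


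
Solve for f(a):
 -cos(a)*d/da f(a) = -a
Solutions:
 f(a) = C1 + Integral(a/cos(a), a)


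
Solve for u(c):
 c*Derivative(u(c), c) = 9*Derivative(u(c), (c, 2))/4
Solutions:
 u(c) = C1 + C2*erfi(sqrt(2)*c/3)


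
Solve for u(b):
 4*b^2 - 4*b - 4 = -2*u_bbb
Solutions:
 u(b) = C1 + C2*b + C3*b^2 - b^5/30 + b^4/12 + b^3/3


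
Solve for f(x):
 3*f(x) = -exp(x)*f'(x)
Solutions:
 f(x) = C1*exp(3*exp(-x))


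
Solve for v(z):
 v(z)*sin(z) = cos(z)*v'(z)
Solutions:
 v(z) = C1/cos(z)


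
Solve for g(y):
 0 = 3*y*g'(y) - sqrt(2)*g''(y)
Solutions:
 g(y) = C1 + C2*erfi(2^(1/4)*sqrt(3)*y/2)


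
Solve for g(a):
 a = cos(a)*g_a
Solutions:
 g(a) = C1 + Integral(a/cos(a), a)


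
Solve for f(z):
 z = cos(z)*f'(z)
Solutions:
 f(z) = C1 + Integral(z/cos(z), z)


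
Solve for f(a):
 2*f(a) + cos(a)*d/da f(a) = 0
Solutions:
 f(a) = C1*(sin(a) - 1)/(sin(a) + 1)


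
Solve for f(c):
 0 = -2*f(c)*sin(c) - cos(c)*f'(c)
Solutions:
 f(c) = C1*cos(c)^2


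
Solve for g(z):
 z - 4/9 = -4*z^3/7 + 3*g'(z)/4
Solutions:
 g(z) = C1 + 4*z^4/21 + 2*z^2/3 - 16*z/27


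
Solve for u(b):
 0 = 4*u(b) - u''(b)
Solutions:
 u(b) = C1*exp(-2*b) + C2*exp(2*b)


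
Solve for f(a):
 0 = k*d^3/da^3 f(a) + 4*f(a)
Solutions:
 f(a) = C1*exp(2^(2/3)*a*(-1/k)^(1/3)) + C2*exp(2^(2/3)*a*(-1/k)^(1/3)*(-1 + sqrt(3)*I)/2) + C3*exp(-2^(2/3)*a*(-1/k)^(1/3)*(1 + sqrt(3)*I)/2)


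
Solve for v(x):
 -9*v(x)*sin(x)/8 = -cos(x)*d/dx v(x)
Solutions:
 v(x) = C1/cos(x)^(9/8)


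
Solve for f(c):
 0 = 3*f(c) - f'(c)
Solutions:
 f(c) = C1*exp(3*c)


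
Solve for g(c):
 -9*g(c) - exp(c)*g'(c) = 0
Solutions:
 g(c) = C1*exp(9*exp(-c))


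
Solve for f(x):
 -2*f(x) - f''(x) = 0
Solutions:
 f(x) = C1*sin(sqrt(2)*x) + C2*cos(sqrt(2)*x)


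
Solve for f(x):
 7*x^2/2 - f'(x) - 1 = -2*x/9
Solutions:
 f(x) = C1 + 7*x^3/6 + x^2/9 - x


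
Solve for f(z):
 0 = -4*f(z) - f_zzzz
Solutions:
 f(z) = (C1*sin(z) + C2*cos(z))*exp(-z) + (C3*sin(z) + C4*cos(z))*exp(z)


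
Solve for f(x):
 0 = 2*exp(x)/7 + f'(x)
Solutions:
 f(x) = C1 - 2*exp(x)/7


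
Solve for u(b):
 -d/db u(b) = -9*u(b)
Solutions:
 u(b) = C1*exp(9*b)


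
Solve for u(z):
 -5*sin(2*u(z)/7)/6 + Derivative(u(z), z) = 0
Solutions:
 -5*z/6 + 7*log(cos(2*u(z)/7) - 1)/4 - 7*log(cos(2*u(z)/7) + 1)/4 = C1


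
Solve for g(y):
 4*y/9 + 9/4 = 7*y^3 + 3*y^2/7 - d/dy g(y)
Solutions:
 g(y) = C1 + 7*y^4/4 + y^3/7 - 2*y^2/9 - 9*y/4


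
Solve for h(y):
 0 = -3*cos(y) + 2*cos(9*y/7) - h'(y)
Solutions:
 h(y) = C1 - 3*sin(y) + 14*sin(9*y/7)/9


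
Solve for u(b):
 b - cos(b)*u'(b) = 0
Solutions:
 u(b) = C1 + Integral(b/cos(b), b)


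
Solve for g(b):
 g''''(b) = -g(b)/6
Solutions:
 g(b) = (C1*sin(2^(1/4)*3^(3/4)*b/6) + C2*cos(2^(1/4)*3^(3/4)*b/6))*exp(-2^(1/4)*3^(3/4)*b/6) + (C3*sin(2^(1/4)*3^(3/4)*b/6) + C4*cos(2^(1/4)*3^(3/4)*b/6))*exp(2^(1/4)*3^(3/4)*b/6)


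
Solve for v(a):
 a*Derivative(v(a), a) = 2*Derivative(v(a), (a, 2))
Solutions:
 v(a) = C1 + C2*erfi(a/2)


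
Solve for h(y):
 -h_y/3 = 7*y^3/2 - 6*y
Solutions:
 h(y) = C1 - 21*y^4/8 + 9*y^2


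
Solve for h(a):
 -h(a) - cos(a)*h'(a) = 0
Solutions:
 h(a) = C1*sqrt(sin(a) - 1)/sqrt(sin(a) + 1)


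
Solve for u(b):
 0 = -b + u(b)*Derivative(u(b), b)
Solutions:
 u(b) = -sqrt(C1 + b^2)
 u(b) = sqrt(C1 + b^2)


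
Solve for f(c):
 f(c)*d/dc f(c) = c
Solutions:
 f(c) = -sqrt(C1 + c^2)
 f(c) = sqrt(C1 + c^2)


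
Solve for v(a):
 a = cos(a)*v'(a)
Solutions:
 v(a) = C1 + Integral(a/cos(a), a)


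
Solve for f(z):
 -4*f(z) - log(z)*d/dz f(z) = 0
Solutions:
 f(z) = C1*exp(-4*li(z))


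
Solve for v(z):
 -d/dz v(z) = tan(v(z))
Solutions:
 v(z) = pi - asin(C1*exp(-z))
 v(z) = asin(C1*exp(-z))


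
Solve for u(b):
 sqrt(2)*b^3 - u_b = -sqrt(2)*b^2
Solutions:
 u(b) = C1 + sqrt(2)*b^4/4 + sqrt(2)*b^3/3


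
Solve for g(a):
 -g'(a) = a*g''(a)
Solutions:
 g(a) = C1 + C2*log(a)


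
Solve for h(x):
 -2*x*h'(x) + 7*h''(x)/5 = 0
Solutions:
 h(x) = C1 + C2*erfi(sqrt(35)*x/7)


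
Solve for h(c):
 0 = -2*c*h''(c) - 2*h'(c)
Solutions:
 h(c) = C1 + C2*log(c)


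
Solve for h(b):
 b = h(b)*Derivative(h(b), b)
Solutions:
 h(b) = -sqrt(C1 + b^2)
 h(b) = sqrt(C1 + b^2)


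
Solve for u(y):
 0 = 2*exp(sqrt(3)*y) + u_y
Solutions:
 u(y) = C1 - 2*sqrt(3)*exp(sqrt(3)*y)/3


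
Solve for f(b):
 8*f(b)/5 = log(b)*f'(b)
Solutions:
 f(b) = C1*exp(8*li(b)/5)


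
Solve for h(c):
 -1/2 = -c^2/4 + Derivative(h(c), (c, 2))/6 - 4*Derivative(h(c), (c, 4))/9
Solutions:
 h(c) = C1 + C2*c + C3*exp(-sqrt(6)*c/4) + C4*exp(sqrt(6)*c/4) + c^4/8 + 5*c^2/2


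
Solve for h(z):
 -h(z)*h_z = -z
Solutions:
 h(z) = -sqrt(C1 + z^2)
 h(z) = sqrt(C1 + z^2)


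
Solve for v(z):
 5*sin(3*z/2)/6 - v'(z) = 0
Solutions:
 v(z) = C1 - 5*cos(3*z/2)/9


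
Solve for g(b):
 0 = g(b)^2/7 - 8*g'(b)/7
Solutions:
 g(b) = -8/(C1 + b)


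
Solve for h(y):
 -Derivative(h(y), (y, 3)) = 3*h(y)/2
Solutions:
 h(y) = C3*exp(-2^(2/3)*3^(1/3)*y/2) + (C1*sin(2^(2/3)*3^(5/6)*y/4) + C2*cos(2^(2/3)*3^(5/6)*y/4))*exp(2^(2/3)*3^(1/3)*y/4)


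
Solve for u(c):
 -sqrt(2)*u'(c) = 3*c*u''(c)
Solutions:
 u(c) = C1 + C2*c^(1 - sqrt(2)/3)


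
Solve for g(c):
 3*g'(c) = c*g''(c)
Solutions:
 g(c) = C1 + C2*c^4


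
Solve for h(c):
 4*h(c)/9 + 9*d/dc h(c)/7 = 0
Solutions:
 h(c) = C1*exp(-28*c/81)


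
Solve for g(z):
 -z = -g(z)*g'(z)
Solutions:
 g(z) = -sqrt(C1 + z^2)
 g(z) = sqrt(C1 + z^2)


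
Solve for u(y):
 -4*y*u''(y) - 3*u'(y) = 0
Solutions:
 u(y) = C1 + C2*y^(1/4)


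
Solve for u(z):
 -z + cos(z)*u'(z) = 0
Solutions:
 u(z) = C1 + Integral(z/cos(z), z)


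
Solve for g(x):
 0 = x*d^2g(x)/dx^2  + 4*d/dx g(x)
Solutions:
 g(x) = C1 + C2/x^3


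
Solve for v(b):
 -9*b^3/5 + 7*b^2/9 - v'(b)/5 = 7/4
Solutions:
 v(b) = C1 - 9*b^4/4 + 35*b^3/27 - 35*b/4


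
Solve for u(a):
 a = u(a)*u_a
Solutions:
 u(a) = -sqrt(C1 + a^2)
 u(a) = sqrt(C1 + a^2)


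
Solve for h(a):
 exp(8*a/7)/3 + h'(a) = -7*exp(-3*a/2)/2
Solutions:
 h(a) = C1 - 7*exp(8*a/7)/24 + 7*exp(-3*a/2)/3


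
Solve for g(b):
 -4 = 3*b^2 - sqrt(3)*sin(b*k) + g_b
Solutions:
 g(b) = C1 - b^3 - 4*b - sqrt(3)*cos(b*k)/k


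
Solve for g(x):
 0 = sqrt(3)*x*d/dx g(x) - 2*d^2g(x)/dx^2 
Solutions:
 g(x) = C1 + C2*erfi(3^(1/4)*x/2)


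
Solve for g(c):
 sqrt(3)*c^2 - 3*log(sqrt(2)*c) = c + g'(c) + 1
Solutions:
 g(c) = C1 + sqrt(3)*c^3/3 - c^2/2 - 3*c*log(c) - 3*c*log(2)/2 + 2*c


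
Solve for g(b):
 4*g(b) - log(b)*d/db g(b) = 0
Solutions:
 g(b) = C1*exp(4*li(b))


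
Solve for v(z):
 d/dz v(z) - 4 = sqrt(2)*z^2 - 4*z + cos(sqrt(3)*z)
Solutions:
 v(z) = C1 + sqrt(2)*z^3/3 - 2*z^2 + 4*z + sqrt(3)*sin(sqrt(3)*z)/3


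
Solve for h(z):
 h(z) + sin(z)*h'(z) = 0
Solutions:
 h(z) = C1*sqrt(cos(z) + 1)/sqrt(cos(z) - 1)


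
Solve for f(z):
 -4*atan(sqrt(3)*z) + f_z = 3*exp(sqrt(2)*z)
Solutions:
 f(z) = C1 + 4*z*atan(sqrt(3)*z) + 3*sqrt(2)*exp(sqrt(2)*z)/2 - 2*sqrt(3)*log(3*z^2 + 1)/3


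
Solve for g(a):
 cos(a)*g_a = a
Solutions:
 g(a) = C1 + Integral(a/cos(a), a)


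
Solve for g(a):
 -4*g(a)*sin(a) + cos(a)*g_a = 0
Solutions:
 g(a) = C1/cos(a)^4


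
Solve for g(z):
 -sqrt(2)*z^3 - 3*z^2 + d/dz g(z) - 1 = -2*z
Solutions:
 g(z) = C1 + sqrt(2)*z^4/4 + z^3 - z^2 + z


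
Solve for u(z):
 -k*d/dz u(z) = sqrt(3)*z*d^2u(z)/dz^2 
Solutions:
 u(z) = C1 + z^(-sqrt(3)*re(k)/3 + 1)*(C2*sin(sqrt(3)*log(z)*Abs(im(k))/3) + C3*cos(sqrt(3)*log(z)*im(k)/3))


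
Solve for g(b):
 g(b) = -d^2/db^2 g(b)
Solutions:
 g(b) = C1*sin(b) + C2*cos(b)


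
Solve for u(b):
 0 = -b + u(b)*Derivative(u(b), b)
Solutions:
 u(b) = -sqrt(C1 + b^2)
 u(b) = sqrt(C1 + b^2)


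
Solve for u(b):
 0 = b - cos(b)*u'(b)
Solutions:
 u(b) = C1 + Integral(b/cos(b), b)


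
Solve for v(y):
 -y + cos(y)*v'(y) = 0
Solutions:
 v(y) = C1 + Integral(y/cos(y), y)


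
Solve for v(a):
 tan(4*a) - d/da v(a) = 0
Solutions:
 v(a) = C1 - log(cos(4*a))/4


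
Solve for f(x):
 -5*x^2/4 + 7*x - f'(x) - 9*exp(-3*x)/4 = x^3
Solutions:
 f(x) = C1 - x^4/4 - 5*x^3/12 + 7*x^2/2 + 3*exp(-3*x)/4


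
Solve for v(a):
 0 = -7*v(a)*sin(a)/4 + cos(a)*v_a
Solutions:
 v(a) = C1/cos(a)^(7/4)


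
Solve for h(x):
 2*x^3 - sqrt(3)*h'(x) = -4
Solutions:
 h(x) = C1 + sqrt(3)*x^4/6 + 4*sqrt(3)*x/3


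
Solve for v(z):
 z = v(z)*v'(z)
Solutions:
 v(z) = -sqrt(C1 + z^2)
 v(z) = sqrt(C1 + z^2)


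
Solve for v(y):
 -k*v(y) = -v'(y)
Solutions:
 v(y) = C1*exp(k*y)


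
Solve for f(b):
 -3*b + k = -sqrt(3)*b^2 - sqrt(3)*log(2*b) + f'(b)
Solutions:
 f(b) = C1 + sqrt(3)*b^3/3 - 3*b^2/2 + b*k + sqrt(3)*b*log(b) - sqrt(3)*b + sqrt(3)*b*log(2)


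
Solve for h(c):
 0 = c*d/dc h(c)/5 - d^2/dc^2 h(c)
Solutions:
 h(c) = C1 + C2*erfi(sqrt(10)*c/10)


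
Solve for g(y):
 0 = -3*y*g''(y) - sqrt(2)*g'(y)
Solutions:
 g(y) = C1 + C2*y^(1 - sqrt(2)/3)


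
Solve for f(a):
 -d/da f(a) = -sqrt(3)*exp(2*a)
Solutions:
 f(a) = C1 + sqrt(3)*exp(2*a)/2


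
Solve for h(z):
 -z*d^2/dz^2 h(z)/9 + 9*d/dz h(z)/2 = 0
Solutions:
 h(z) = C1 + C2*z^(83/2)


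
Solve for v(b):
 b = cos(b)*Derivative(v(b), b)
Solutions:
 v(b) = C1 + Integral(b/cos(b), b)


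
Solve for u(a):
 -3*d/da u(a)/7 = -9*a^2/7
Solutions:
 u(a) = C1 + a^3


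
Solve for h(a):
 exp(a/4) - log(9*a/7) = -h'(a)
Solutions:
 h(a) = C1 + a*log(a) + a*(-log(7) - 1 + 2*log(3)) - 4*exp(a/4)


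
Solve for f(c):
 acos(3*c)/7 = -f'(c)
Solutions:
 f(c) = C1 - c*acos(3*c)/7 + sqrt(1 - 9*c^2)/21


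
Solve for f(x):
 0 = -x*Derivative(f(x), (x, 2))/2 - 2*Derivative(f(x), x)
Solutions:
 f(x) = C1 + C2/x^3


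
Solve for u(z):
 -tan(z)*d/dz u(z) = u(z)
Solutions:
 u(z) = C1/sin(z)


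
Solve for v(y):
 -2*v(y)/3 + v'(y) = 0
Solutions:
 v(y) = C1*exp(2*y/3)


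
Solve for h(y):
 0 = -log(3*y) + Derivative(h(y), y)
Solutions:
 h(y) = C1 + y*log(y) - y + y*log(3)


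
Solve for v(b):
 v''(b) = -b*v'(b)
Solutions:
 v(b) = C1 + C2*erf(sqrt(2)*b/2)


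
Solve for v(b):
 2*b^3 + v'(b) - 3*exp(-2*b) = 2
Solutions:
 v(b) = C1 - b^4/2 + 2*b - 3*exp(-2*b)/2


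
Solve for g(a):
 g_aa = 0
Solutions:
 g(a) = C1 + C2*a


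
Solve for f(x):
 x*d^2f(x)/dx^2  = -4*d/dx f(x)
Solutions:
 f(x) = C1 + C2/x^3


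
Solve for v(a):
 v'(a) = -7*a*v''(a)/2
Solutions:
 v(a) = C1 + C2*a^(5/7)


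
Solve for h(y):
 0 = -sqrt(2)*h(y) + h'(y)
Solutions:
 h(y) = C1*exp(sqrt(2)*y)


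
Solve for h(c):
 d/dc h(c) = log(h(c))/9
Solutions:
 li(h(c)) = C1 + c/9


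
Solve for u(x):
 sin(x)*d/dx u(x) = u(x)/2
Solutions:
 u(x) = C1*(cos(x) - 1)^(1/4)/(cos(x) + 1)^(1/4)


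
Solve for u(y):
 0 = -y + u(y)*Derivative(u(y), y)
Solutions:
 u(y) = -sqrt(C1 + y^2)
 u(y) = sqrt(C1 + y^2)


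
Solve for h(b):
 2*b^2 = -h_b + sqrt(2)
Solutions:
 h(b) = C1 - 2*b^3/3 + sqrt(2)*b


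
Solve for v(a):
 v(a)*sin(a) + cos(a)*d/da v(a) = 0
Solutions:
 v(a) = C1*cos(a)


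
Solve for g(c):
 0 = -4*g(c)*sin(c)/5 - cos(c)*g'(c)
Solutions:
 g(c) = C1*cos(c)^(4/5)


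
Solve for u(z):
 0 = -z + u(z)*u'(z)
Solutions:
 u(z) = -sqrt(C1 + z^2)
 u(z) = sqrt(C1 + z^2)


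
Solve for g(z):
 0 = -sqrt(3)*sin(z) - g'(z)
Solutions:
 g(z) = C1 + sqrt(3)*cos(z)


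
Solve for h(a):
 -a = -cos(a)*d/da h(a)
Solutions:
 h(a) = C1 + Integral(a/cos(a), a)


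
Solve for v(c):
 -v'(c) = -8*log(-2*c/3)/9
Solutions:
 v(c) = C1 + 8*c*log(-c)/9 + 8*c*(-log(3) - 1 + log(2))/9


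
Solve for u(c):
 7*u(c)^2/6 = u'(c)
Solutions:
 u(c) = -6/(C1 + 7*c)


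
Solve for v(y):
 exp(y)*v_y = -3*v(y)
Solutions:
 v(y) = C1*exp(3*exp(-y))


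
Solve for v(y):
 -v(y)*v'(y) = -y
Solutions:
 v(y) = -sqrt(C1 + y^2)
 v(y) = sqrt(C1 + y^2)


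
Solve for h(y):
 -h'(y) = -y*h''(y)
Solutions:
 h(y) = C1 + C2*y^2


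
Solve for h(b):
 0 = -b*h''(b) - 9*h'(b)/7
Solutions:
 h(b) = C1 + C2/b^(2/7)


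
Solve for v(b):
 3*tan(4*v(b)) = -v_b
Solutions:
 v(b) = -asin(C1*exp(-12*b))/4 + pi/4
 v(b) = asin(C1*exp(-12*b))/4


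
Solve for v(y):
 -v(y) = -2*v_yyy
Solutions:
 v(y) = C3*exp(2^(2/3)*y/2) + (C1*sin(2^(2/3)*sqrt(3)*y/4) + C2*cos(2^(2/3)*sqrt(3)*y/4))*exp(-2^(2/3)*y/4)


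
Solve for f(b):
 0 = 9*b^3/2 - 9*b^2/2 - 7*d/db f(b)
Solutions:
 f(b) = C1 + 9*b^4/56 - 3*b^3/14


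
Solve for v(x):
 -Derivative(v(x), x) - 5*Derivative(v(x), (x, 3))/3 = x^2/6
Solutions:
 v(x) = C1 + C2*sin(sqrt(15)*x/5) + C3*cos(sqrt(15)*x/5) - x^3/18 + 5*x/9


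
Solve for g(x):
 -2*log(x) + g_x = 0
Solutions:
 g(x) = C1 + 2*x*log(x) - 2*x


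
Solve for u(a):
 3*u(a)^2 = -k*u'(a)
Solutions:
 u(a) = k/(C1*k + 3*a)


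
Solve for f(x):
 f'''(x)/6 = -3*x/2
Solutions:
 f(x) = C1 + C2*x + C3*x^2 - 3*x^4/8


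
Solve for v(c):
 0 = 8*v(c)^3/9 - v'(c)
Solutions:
 v(c) = -3*sqrt(2)*sqrt(-1/(C1 + 8*c))/2
 v(c) = 3*sqrt(2)*sqrt(-1/(C1 + 8*c))/2


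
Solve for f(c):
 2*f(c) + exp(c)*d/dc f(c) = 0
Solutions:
 f(c) = C1*exp(2*exp(-c))


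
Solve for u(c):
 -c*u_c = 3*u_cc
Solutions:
 u(c) = C1 + C2*erf(sqrt(6)*c/6)


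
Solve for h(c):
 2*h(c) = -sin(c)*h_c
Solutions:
 h(c) = C1*(cos(c) + 1)/(cos(c) - 1)


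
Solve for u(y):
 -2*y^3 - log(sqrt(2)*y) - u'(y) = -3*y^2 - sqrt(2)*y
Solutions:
 u(y) = C1 - y^4/2 + y^3 + sqrt(2)*y^2/2 - y*log(y) - y*log(2)/2 + y


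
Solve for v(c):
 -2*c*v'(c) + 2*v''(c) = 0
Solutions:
 v(c) = C1 + C2*erfi(sqrt(2)*c/2)


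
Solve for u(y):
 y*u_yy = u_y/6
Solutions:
 u(y) = C1 + C2*y^(7/6)


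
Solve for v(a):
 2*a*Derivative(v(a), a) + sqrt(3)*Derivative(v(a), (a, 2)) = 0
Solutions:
 v(a) = C1 + C2*erf(3^(3/4)*a/3)


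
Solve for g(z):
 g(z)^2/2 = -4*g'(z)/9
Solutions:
 g(z) = 8/(C1 + 9*z)


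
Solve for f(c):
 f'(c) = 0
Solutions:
 f(c) = C1


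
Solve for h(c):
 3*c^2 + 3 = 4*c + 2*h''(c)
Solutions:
 h(c) = C1 + C2*c + c^4/8 - c^3/3 + 3*c^2/4


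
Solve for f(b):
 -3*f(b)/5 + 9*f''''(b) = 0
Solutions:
 f(b) = C1*exp(-15^(3/4)*b/15) + C2*exp(15^(3/4)*b/15) + C3*sin(15^(3/4)*b/15) + C4*cos(15^(3/4)*b/15)


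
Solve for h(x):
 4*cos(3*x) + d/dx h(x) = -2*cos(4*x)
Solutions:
 h(x) = C1 - 4*sin(3*x)/3 - sin(4*x)/2


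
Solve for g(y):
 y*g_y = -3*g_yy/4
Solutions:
 g(y) = C1 + C2*erf(sqrt(6)*y/3)


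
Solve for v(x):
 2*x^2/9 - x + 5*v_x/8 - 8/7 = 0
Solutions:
 v(x) = C1 - 16*x^3/135 + 4*x^2/5 + 64*x/35


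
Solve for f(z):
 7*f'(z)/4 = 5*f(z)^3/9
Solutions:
 f(z) = -3*sqrt(14)*sqrt(-1/(C1 + 20*z))/2
 f(z) = 3*sqrt(14)*sqrt(-1/(C1 + 20*z))/2


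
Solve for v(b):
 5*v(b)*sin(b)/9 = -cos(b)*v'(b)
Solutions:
 v(b) = C1*cos(b)^(5/9)


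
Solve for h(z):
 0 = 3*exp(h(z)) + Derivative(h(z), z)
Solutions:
 h(z) = log(1/(C1 + 3*z))


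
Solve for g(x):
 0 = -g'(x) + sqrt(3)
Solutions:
 g(x) = C1 + sqrt(3)*x


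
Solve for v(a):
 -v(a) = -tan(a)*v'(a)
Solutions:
 v(a) = C1*sin(a)


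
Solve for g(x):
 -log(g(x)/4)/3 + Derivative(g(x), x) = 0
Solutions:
 3*Integral(1/(-log(_y) + 2*log(2)), (_y, g(x))) = C1 - x


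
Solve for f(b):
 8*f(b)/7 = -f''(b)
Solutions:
 f(b) = C1*sin(2*sqrt(14)*b/7) + C2*cos(2*sqrt(14)*b/7)


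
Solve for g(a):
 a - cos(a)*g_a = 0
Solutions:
 g(a) = C1 + Integral(a/cos(a), a)


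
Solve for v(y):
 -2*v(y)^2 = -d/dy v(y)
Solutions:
 v(y) = -1/(C1 + 2*y)


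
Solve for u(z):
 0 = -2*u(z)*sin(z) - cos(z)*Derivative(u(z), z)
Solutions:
 u(z) = C1*cos(z)^2


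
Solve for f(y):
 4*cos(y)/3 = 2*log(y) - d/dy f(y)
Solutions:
 f(y) = C1 + 2*y*log(y) - 2*y - 4*sin(y)/3


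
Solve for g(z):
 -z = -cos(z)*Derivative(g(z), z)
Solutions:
 g(z) = C1 + Integral(z/cos(z), z)


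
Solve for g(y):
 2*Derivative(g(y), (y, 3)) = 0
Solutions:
 g(y) = C1 + C2*y + C3*y^2


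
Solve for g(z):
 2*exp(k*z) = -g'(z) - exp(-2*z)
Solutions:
 g(z) = C1 + exp(-2*z)/2 - 2*exp(k*z)/k


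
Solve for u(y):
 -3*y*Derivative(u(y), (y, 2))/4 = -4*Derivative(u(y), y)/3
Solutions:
 u(y) = C1 + C2*y^(25/9)


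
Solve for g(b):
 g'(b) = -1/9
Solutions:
 g(b) = C1 - b/9


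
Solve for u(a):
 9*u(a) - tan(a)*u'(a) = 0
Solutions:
 u(a) = C1*sin(a)^9


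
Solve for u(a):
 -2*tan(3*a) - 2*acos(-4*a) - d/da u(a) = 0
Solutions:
 u(a) = C1 - 2*a*acos(-4*a) - sqrt(1 - 16*a^2)/2 + 2*log(cos(3*a))/3


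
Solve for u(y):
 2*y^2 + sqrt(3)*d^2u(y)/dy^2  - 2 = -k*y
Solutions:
 u(y) = C1 + C2*y - sqrt(3)*k*y^3/18 - sqrt(3)*y^4/18 + sqrt(3)*y^2/3


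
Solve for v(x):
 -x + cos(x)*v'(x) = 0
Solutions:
 v(x) = C1 + Integral(x/cos(x), x)


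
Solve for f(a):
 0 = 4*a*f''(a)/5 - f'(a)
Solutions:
 f(a) = C1 + C2*a^(9/4)


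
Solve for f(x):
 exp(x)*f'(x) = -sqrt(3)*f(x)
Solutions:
 f(x) = C1*exp(sqrt(3)*exp(-x))


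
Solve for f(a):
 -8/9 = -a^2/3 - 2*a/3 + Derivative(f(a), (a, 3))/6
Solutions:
 f(a) = C1 + C2*a + C3*a^2 + a^5/30 + a^4/6 - 8*a^3/9


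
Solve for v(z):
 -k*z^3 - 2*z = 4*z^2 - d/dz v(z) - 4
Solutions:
 v(z) = C1 + k*z^4/4 + 4*z^3/3 + z^2 - 4*z


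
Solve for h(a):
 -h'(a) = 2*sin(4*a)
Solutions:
 h(a) = C1 + cos(4*a)/2


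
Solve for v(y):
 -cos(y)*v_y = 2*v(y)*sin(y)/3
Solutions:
 v(y) = C1*cos(y)^(2/3)


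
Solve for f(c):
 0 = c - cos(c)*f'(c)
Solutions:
 f(c) = C1 + Integral(c/cos(c), c)


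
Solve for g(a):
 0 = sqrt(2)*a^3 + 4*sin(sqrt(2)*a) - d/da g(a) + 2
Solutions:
 g(a) = C1 + sqrt(2)*a^4/4 + 2*a - 2*sqrt(2)*cos(sqrt(2)*a)


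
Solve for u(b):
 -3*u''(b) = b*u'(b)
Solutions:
 u(b) = C1 + C2*erf(sqrt(6)*b/6)


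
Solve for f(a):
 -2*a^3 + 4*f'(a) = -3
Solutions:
 f(a) = C1 + a^4/8 - 3*a/4
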